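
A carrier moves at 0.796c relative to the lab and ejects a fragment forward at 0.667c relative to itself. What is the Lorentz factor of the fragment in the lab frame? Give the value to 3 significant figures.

u_lab = (0.667 + 0.796)/(1 + 0.667×0.796) = 1.463/1.53093 = 0.955627
γ = 1/√(1 − 0.955627²) = 3.39

γ ≈ 3.39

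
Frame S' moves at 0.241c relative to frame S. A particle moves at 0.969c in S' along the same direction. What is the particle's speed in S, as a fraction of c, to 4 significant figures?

Relativistic velocity addition: u = (u' + v)/(1 + u'v/c²)
= (0.969 + 0.241)/(1 + 0.969×0.241) = 1.210/1.23353 = 0.9809

u ≈ 0.9809c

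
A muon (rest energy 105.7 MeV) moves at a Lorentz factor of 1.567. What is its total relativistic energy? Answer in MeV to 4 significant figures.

γ = 1.567 (given)
E = γm₀c² = 1.567 × 105.7 MeV = 165.6 MeV

E ≈ 165.6 MeV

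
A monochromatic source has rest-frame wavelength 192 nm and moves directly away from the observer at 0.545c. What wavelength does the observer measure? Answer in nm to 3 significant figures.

Relativistic Doppler: λ_obs = λ_src √((1+β)/(1−β))
= 192 × √(1.5450/0.45500) = 192 × 1.8427 = 354 nm

λ_obs ≈ 354 nm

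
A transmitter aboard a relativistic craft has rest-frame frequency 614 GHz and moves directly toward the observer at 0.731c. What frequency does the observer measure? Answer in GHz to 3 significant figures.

Relativistic Doppler: f_obs = f_src √((1+β)/(1−β))
= 614 × √(1.7310/0.26900) = 614 × 2.5367 = 1560 GHz

f_obs ≈ 1560 GHz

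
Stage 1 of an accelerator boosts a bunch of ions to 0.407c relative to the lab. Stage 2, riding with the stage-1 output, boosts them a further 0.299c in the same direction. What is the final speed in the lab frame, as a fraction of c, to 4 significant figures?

u ≈ 0.6294c

Compose boost 2: (0.299 + 0.407)/(1 + 0.299×0.407) = 0.7060/1.12169 = 0.6294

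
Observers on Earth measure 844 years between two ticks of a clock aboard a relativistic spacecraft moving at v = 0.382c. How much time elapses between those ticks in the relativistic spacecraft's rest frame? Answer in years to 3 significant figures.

τ₀ ≈ 780 years

γ = 1/√(1 − 0.382²) = 1.0821
Proper time: τ₀ = Δt/γ = 844/1.0821 = 780 years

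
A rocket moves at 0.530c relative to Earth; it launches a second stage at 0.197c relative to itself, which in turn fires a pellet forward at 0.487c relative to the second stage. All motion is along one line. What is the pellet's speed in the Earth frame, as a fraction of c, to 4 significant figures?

Compose boost 2: (0.197 + 0.530)/(1 + 0.197×0.530) = 0.7270/1.10441 = 0.658270
Compose boost 3: (0.487 + 0.658270)/(1 + 0.487×0.658270) = 1.14527/1.32058 = 0.8672

u ≈ 0.8672c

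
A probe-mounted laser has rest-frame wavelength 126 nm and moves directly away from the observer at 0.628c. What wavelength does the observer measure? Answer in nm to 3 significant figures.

λ_obs ≈ 264 nm

Relativistic Doppler: λ_obs = λ_src √((1+β)/(1−β))
= 126 × √(1.6280/0.37200) = 126 × 2.0920 = 264 nm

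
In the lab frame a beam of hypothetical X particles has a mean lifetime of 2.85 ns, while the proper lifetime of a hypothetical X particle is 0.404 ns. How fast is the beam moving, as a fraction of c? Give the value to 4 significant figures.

β ≈ 0.9899

γ = Δt/τ₀ = 2.85/0.404 = 7.05446
β = √(1 − 1/γ²) = √(1 − 1/7.05446²) = 0.9899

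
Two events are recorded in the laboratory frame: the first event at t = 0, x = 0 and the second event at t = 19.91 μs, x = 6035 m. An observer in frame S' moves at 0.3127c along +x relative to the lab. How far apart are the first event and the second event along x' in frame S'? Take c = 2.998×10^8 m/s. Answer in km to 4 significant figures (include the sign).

γ = 1/√(1 − 0.3127²) = 1.05280
Δx' = γ(Δx − vΔt) = 1.05280 × (6035 m − 0.3127×(2.998×10^8 m/s)×19.91×10^-6 s)
= 1.05280 × (4168.49 m) = 4.389 km

Δx' ≈ 4.389 km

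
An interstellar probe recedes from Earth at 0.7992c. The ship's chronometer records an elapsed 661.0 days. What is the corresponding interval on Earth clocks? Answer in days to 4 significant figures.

γ = 1/√(1 − 0.7992²) = 1.66371
Time dilation: Δt = γτ₀ = 1.66371 × 661.0 days = 1100 days

Δt ≈ 1100 days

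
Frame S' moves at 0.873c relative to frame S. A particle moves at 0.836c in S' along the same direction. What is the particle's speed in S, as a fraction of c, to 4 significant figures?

u ≈ 0.9880c

Relativistic velocity addition: u = (u' + v)/(1 + u'v/c²)
= (0.836 + 0.873)/(1 + 0.836×0.873) = 1.709/1.72983 = 0.9880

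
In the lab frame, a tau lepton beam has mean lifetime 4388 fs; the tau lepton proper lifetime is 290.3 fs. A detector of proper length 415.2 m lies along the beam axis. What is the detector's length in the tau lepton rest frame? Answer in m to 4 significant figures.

L ≈ 27.47 m

Time dilation ⇒ γ = Δt/τ₀ = 4388/290.3 = 15.1154
Length contraction: L = L₀/γ = 415.2/15.1154 = 27.47 m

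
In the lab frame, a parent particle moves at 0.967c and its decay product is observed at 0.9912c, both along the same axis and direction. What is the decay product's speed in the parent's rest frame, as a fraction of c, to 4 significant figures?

Inverse velocity addition: u' = (u − v)/(1 − uv/c²)
= (0.9912 − 0.967)/(1 − 0.9912×0.967) = 0.02420/0.0415096 = 0.5830

u' ≈ 0.5830c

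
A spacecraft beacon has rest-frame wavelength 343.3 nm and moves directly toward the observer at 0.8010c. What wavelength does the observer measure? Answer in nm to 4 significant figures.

Relativistic Doppler: λ_obs = λ_src √((1−β)/(1+β))
= 343.3 × √(0.199000/1.80100) = 343.3 × 0.332407 = 114.1 nm

λ_obs ≈ 114.1 nm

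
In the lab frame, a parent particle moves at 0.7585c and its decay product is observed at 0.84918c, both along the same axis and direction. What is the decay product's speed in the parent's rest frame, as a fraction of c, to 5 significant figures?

u' ≈ 0.25479c

Inverse velocity addition: u' = (u − v)/(1 − uv/c²)
= (0.84918 − 0.7585)/(1 − 0.84918×0.7585) = 0.090680/0.3558970 = 0.25479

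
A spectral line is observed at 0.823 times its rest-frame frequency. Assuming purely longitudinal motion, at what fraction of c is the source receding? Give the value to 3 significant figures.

f_obs/f_src = √((1−β)/(1+β)) = 0.823  ⇒  (1−β)/(1+β) = 0.67733
β = |1 − D²|/(1 + D²) = |1 − 0.67733|/(1 + 0.67733) = 0.192

β ≈ 0.192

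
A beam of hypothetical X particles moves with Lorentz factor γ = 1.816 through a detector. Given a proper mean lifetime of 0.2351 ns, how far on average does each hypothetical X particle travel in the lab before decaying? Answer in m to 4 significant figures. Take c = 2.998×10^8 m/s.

β = √(1 − 1/γ²) = √(1 − 1/1.816²) = 0.834729
Dilated lifetime: Δt = γτ₀ = 1.816 × 0.2351 ns = 0.426942 ns
d = vΔt = 0.834729c × 0.426942 ns = 2.50252×10^8 m/s × 4.26942×10^-10 s = 0.1068 m

d ≈ 0.1068 m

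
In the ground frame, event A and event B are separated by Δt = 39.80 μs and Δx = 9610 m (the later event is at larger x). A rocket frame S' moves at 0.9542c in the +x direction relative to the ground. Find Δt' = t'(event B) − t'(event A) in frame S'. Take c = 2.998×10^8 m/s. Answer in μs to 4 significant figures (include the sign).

Δt' ≈ 30.80 μs

γ = 1/√(1 − 0.9542²) = 3.34259
Δt' = γ(Δt − vΔx/c²) = 3.34259 × (39.80 μs − 0.9542×9610 m / (2.998×10^8 m/s))
= 3.34259 × (9.21340 μs) = 30.80 μs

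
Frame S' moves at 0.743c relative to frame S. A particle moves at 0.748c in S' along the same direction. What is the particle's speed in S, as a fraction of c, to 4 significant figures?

Relativistic velocity addition: u = (u' + v)/(1 + u'v/c²)
= (0.748 + 0.743)/(1 + 0.748×0.743) = 1.491/1.55576 = 0.9584

u ≈ 0.9584c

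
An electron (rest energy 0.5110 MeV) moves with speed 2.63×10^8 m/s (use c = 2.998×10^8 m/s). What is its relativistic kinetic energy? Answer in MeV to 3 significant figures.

β = v/c = 2.63×10^8 / 2.998×10^8 = 0.87725
γ = 1/√(1 − 0.87725²) = 2.0832
K = (γ − 1)m₀c² = (2.0832 − 1) × 0.5110 MeV = 1.0832 × 0.5110 MeV = 0.554 MeV

K ≈ 0.554 MeV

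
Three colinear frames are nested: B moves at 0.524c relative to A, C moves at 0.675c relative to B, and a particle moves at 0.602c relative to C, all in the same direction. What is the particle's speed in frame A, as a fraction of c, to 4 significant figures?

u ≈ 0.9703c

Compose boost 2: (0.675 + 0.524)/(1 + 0.675×0.524) = 1.199/1.35370 = 0.885721
Compose boost 3: (0.602 + 0.885721)/(1 + 0.602×0.885721) = 1.48772/1.53320 = 0.9703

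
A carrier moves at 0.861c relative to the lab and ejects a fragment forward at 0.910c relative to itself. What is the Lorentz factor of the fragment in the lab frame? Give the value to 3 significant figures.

γ ≈ 8.46

u_lab = (0.910 + 0.861)/(1 + 0.910×0.861) = 1.771/1.78351 = 0.992986
γ = 1/√(1 − 0.992986²) = 8.46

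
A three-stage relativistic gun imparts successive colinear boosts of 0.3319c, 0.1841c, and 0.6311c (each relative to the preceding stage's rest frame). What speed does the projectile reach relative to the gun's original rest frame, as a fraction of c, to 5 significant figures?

u ≈ 0.85499c

Compose boost 2: (0.1841 + 0.3319)/(1 + 0.1841×0.3319) = 0.51600/1.061103 = 0.4862865
Compose boost 3: (0.6311 + 0.4862865)/(1 + 0.6311×0.4862865) = 1.117387/1.306895 = 0.85499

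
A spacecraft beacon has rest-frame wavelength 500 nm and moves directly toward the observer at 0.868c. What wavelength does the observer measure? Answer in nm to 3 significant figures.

Relativistic Doppler: λ_obs = λ_src √((1−β)/(1+β))
= 500 × √(0.13200/1.8680) = 500 × 0.26583 = 133 nm

λ_obs ≈ 133 nm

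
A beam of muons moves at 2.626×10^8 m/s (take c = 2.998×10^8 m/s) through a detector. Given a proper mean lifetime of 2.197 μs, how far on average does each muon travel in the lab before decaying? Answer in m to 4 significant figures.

d ≈ 1196 m

β = v/c = 2.626×10^8 / 2.998×10^8 = 0.875917
γ = 1/√(1 − 0.875917²) = 2.07271
Dilated lifetime: Δt = γτ₀ = 2.07271 × 2.197 μs = 4.55373 μs
d = vΔt = 0.875917c × 4.55373 μs = 2.62600×10^8 m/s × 4.55373×10^-6 s = 1196 m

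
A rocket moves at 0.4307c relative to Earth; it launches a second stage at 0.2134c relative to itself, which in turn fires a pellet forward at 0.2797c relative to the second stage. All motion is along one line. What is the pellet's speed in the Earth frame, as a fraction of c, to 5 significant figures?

u ≈ 0.74643c

Compose boost 2: (0.2134 + 0.4307)/(1 + 0.2134×0.4307) = 0.64410/1.091911 = 0.5898830
Compose boost 3: (0.2797 + 0.5898830)/(1 + 0.2797×0.5898830) = 0.8695830/1.164990 = 0.74643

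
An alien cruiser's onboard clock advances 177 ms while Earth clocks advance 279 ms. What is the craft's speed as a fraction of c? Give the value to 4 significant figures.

β ≈ 0.7730

γ = Δt/τ₀ = 279/177 = 1.57627
β = √(1 − 1/γ²) = √(1 − 1/1.57627²) = 0.7730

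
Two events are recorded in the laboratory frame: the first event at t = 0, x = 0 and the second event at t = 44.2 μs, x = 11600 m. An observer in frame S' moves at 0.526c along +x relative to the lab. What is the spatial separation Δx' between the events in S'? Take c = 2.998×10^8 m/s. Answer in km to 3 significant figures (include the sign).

γ = 1/√(1 − 0.526²) = 1.1758
Δx' = γ(Δx − vΔt) = 1.1758 × (11600 m − 0.526×(2.998×10^8 m/s)×44.2×10^-6 s)
= 1.1758 × (4629.9 m) = 5.44 km

Δx' ≈ 5.44 km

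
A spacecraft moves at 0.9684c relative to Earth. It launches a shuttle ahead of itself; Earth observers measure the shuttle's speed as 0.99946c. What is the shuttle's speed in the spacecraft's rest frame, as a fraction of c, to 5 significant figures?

u' ≈ 0.96691c

Inverse velocity addition: u' = (u − v)/(1 − uv/c²)
= (0.99946 − 0.9684)/(1 − 0.99946×0.9684) = 0.031060/0.03212294 = 0.96691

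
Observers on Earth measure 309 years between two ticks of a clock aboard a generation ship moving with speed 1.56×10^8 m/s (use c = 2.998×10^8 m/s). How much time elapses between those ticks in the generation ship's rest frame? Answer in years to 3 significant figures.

τ₀ ≈ 264 years

β = v/c = 1.56×10^8 / 2.998×10^8 = 0.52035
γ = 1/√(1 − 0.52035²) = 1.1710
Proper time: τ₀ = Δt/γ = 309/1.1710 = 264 years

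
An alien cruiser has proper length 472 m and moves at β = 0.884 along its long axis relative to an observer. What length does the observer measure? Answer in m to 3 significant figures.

γ = 1/√(1 − 0.884²) = 2.1391
Length contraction: L = L₀/γ = 472/2.1391 = 221 m

L ≈ 221 m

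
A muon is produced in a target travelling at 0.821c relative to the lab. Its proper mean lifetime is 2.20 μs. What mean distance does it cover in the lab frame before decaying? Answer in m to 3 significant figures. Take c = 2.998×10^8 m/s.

γ = 1/√(1 − 0.821²) = 1.7515
Dilated lifetime: Δt = γτ₀ = 1.7515 × 2.20 μs = 3.8534 μs
d = vΔt = 0.821c × 3.8534 μs = 2.4614×10^8 m/s × 3.8534×10^-6 s = 948 m

d ≈ 948 m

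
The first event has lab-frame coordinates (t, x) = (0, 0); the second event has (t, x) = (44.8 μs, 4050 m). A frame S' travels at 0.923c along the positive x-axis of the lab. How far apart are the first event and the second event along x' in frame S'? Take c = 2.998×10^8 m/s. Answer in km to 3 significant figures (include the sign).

Δx' ≈ -21.7 km

γ = 1/√(1 − 0.923²) = 2.5988
Δx' = γ(Δx − vΔt) = 2.5988 × (4050 m − 0.923×(2.998×10^8 m/s)×44.8×10^-6 s)
= 2.5988 × (-8346.8 m) = -21.7 km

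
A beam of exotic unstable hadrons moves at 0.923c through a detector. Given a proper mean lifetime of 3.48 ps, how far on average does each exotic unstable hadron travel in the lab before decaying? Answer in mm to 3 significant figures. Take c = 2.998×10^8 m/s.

d ≈ 2.50 mm

γ = 1/√(1 − 0.923²) = 2.5988
Dilated lifetime: Δt = γτ₀ = 2.5988 × 3.48 ps = 9.0437 ps
d = vΔt = 0.923c × 9.0437 ps = 2.7672×10^8 m/s × 9.0437×10^-12 s = 2.50 mm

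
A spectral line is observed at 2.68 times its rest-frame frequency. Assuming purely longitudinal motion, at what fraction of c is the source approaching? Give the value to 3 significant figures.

f_obs/f_src = √((1+β)/(1−β)) = 2.68  ⇒  (1+β)/(1−β) = 7.1824
β = |1 − D²|/(1 + D²) = |1 − 7.1824|/(1 + 7.1824) = 0.756

β ≈ 0.756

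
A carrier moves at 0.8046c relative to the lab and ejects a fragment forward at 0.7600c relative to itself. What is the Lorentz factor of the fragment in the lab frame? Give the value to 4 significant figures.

γ ≈ 4.176

u_lab = (0.7600 + 0.8046)/(1 + 0.7600×0.8046) = 1.5646/1.611496 = 0.9708991
γ = 1/√(1 − 0.9708991²) = 4.176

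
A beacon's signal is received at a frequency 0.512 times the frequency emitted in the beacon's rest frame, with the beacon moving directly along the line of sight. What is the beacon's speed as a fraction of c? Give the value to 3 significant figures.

f_obs/f_src = √((1−β)/(1+β)) = 0.512  ⇒  (1−β)/(1+β) = 0.26214
β = |1 − D²|/(1 + D²) = |1 − 0.26214|/(1 + 0.26214) = 0.585

β ≈ 0.585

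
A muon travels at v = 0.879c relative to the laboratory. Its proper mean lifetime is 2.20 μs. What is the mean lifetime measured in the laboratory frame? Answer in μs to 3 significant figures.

Δt ≈ 4.61 μs

γ = 1/√(1 − 0.879²) = 2.0972
Time dilation: Δt = γτ₀ = 2.0972 × 2.20 μs = 4.61 μs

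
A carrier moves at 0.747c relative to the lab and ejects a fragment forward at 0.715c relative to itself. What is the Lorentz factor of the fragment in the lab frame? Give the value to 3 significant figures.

γ ≈ 3.30

u_lab = (0.715 + 0.747)/(1 + 0.715×0.747) = 1.462/1.53410 = 0.952999
γ = 1/√(1 − 0.952999²) = 3.30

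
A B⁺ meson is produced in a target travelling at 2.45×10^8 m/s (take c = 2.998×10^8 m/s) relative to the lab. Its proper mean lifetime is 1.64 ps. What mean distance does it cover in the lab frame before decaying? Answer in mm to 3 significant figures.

β = v/c = 2.45×10^8 / 2.998×10^8 = 0.81721
γ = 1/√(1 − 0.81721²) = 1.7351
Dilated lifetime: Δt = γτ₀ = 1.7351 × 1.64 ps = 2.8456 ps
d = vΔt = 0.81721c × 2.8456 ps = 2.4500×10^8 m/s × 2.8456×10^-12 s = 0.697 mm

d ≈ 0.697 mm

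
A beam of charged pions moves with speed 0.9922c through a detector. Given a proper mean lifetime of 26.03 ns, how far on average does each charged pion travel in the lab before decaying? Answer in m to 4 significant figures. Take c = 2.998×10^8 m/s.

d ≈ 62.11 m

γ = 1/√(1 − 0.9922²) = 8.02207
Dilated lifetime: Δt = γτ₀ = 8.02207 × 26.03 ns = 208.814 ns
d = vΔt = 0.9922c × 208.814 ns = 2.97462×10^8 m/s × 2.08814×10^-7 s = 62.11 m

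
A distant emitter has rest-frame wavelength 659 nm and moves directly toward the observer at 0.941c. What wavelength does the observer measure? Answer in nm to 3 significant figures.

Relativistic Doppler: λ_obs = λ_src √((1−β)/(1+β))
= 659 × √(0.059000/1.9410) = 659 × 0.17435 = 115 nm

λ_obs ≈ 115 nm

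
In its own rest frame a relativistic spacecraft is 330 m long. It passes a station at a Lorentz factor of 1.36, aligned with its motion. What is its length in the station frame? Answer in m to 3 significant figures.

γ = 1.36 (given)
Length contraction: L = L₀/γ = 330/1.36 = 243 m

L ≈ 243 m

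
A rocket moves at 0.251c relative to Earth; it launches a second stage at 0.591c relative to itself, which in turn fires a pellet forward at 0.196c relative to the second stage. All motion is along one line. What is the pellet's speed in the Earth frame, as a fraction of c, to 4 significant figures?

u ≈ 0.8125c

Compose boost 2: (0.591 + 0.251)/(1 + 0.591×0.251) = 0.8420/1.14834 = 0.733232
Compose boost 3: (0.196 + 0.733232)/(1 + 0.196×0.733232) = 0.929232/1.14371 = 0.8125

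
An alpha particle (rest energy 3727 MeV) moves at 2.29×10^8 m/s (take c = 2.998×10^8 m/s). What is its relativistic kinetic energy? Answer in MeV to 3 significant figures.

K ≈ 2050 MeV

β = v/c = 2.29×10^8 / 2.998×10^8 = 0.76384
γ = 1/√(1 − 0.76384²) = 1.5494
K = (γ − 1)m₀c² = (1.5494 − 1) × 3727 MeV = 0.54942 × 3727 MeV = 2050 MeV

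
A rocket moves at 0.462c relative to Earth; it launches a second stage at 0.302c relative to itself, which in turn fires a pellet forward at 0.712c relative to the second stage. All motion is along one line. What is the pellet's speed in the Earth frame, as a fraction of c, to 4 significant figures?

u ≈ 0.9358c

Compose boost 2: (0.302 + 0.462)/(1 + 0.302×0.462) = 0.7640/1.13952 = 0.670455
Compose boost 3: (0.712 + 0.670455)/(1 + 0.712×0.670455) = 1.38246/1.47736 = 0.9358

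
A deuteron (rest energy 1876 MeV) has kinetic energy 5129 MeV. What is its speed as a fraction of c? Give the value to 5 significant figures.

γ = 1 + K/(m₀c²) = 1 + 5129/1876 = 3.734009
β = √(1 − 1/γ²) = 0.96347

β ≈ 0.96347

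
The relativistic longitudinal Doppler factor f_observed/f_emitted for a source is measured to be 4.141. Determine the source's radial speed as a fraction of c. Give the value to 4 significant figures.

β ≈ 0.8898

f_obs/f_src = √((1+β)/(1−β)) = 4.141  ⇒  (1+β)/(1−β) = 17.1479
β = |1 − D²|/(1 + D²) = |1 − 17.1479|/(1 + 17.1479) = 0.8898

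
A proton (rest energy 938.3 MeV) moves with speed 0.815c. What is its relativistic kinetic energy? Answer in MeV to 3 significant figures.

K ≈ 681 MeV

γ = 1/√(1 − 0.815²) = 1.7257
K = (γ − 1)m₀c² = (1.7257 − 1) × 938.3 MeV = 0.72574 × 938.3 MeV = 681 MeV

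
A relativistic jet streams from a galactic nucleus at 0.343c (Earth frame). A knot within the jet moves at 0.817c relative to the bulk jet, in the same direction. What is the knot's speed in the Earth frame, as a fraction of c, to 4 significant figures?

Relativistic velocity addition: u = (u' + v)/(1 + u'v/c²)
= (0.817 + 0.343)/(1 + 0.817×0.343) = 1.160/1.28023 = 0.9061

u ≈ 0.9061c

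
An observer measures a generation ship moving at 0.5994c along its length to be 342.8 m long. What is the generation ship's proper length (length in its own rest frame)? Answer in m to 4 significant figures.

L₀ ≈ 428.3 m

γ = 1/√(1 − 0.5994²) = 1.24930
L₀ = γL = 1.24930 × 342.8 = 428.3 m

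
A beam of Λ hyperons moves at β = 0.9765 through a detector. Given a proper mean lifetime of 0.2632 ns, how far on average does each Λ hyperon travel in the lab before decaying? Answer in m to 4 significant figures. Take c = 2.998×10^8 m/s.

γ = 1/√(1 − 0.9765²) = 4.64000
Dilated lifetime: Δt = γτ₀ = 4.64000 × 0.2632 ns = 1.22125 ns
d = vΔt = 0.9765c × 1.22125 ns = 2.92755×10^8 m/s × 1.22125×10^-9 s = 0.3575 m

d ≈ 0.3575 m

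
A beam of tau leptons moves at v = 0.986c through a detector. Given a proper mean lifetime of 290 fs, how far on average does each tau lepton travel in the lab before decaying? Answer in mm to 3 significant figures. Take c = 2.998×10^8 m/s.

d ≈ 0.514 mm

γ = 1/√(1 − 0.986²) = 5.9972
Dilated lifetime: Δt = γτ₀ = 5.9972 × 290 fs = 1739.2 fs
d = vΔt = 0.986c × 1739.2 fs = 2.9560×10^8 m/s × 1.7392×10^-12 s = 0.514 mm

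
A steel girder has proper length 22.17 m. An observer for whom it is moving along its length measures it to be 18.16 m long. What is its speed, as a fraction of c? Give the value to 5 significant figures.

β ≈ 0.57362

γ = L₀/L = 22.17/18.16 = 1.220815
β = √(1 − 1/γ²) = 0.57362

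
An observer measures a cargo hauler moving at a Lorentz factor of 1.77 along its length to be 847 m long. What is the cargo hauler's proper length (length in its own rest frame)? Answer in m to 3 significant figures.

L₀ ≈ 1500 m

γ = 1.77 (given)
L₀ = γL = 1.77 × 847 = 1500 m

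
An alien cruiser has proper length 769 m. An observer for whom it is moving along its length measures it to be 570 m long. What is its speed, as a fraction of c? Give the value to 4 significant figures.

γ = L₀/L = 769/570 = 1.34912
β = √(1 − 1/γ²) = 0.6713

β ≈ 0.6713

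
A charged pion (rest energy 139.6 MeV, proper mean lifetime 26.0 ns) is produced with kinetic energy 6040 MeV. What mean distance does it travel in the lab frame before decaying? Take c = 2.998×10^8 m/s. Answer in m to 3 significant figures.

d ≈ 345 m

γ = 1 + K/(m₀c²) = 1 + 6040/139.6 = 44.266
β = √(1 − 1/γ²) = 0.99974
Dilated lifetime: γτ₀ = 44.266 × 26.0 ns = 1150.9 ns
d = βc·γτ₀ = 0.99974 × (2.998×10^8 m/s) × 1.1509×10^-6 s = 345 m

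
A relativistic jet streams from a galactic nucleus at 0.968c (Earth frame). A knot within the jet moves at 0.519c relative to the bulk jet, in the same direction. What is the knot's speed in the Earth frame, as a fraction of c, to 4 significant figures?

u ≈ 0.9898c

Relativistic velocity addition: u = (u' + v)/(1 + u'v/c²)
= (0.519 + 0.968)/(1 + 0.519×0.968) = 1.487/1.50239 = 0.9898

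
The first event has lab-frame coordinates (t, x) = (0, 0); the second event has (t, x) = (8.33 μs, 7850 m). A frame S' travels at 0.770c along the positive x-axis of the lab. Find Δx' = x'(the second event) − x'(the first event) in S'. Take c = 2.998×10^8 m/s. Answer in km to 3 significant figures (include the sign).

Δx' ≈ 9.29 km

γ = 1/√(1 − 0.770²) = 1.5673
Δx' = γ(Δx − vΔt) = 1.5673 × (7850 m − 0.770×(2.998×10^8 m/s)×8.33×10^-6 s)
= 1.5673 × (5927.1 m) = 9.29 km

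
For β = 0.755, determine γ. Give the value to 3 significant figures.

γ = 1/√(1 − β²) = 1/√(1 − 0.755²) = 1/√(0.42997) = 1.53

γ ≈ 1.53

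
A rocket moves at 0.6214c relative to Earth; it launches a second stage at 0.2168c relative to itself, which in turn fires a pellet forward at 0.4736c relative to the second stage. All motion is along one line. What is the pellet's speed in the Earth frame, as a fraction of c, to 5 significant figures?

Compose boost 2: (0.2168 + 0.6214)/(1 + 0.2168×0.6214) = 0.83820/1.134720 = 0.7386847
Compose boost 3: (0.4736 + 0.7386847)/(1 + 0.4736×0.7386847) = 1.212285/1.349841 = 0.89809

u ≈ 0.89809c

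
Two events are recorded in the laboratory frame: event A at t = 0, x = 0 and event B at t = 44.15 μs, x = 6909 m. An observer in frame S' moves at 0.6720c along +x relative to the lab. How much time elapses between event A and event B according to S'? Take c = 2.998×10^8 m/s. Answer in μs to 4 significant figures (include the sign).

γ = 1/√(1 − 0.6720²) = 1.35035
Δt' = γ(Δt − vΔx/c²) = 1.35035 × (44.15 μs − 0.6720×6909 m / (2.998×10^8 m/s))
= 1.35035 × (28.6635 μs) = 38.71 μs

Δt' ≈ 38.71 μs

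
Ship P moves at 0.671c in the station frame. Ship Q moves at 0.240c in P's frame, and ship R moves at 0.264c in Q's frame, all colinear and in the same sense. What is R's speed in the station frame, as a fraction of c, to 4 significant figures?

Compose boost 2: (0.240 + 0.671)/(1 + 0.240×0.671) = 0.9110/1.16104 = 0.784641
Compose boost 3: (0.264 + 0.784641)/(1 + 0.264×0.784641) = 1.04864/1.20715 = 0.8687

u ≈ 0.8687c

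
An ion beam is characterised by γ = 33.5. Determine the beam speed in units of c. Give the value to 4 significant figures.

β = √(1 − 1/γ²) = √(1 − 1/33.5²) = √(0.999109) = 0.9996

β ≈ 0.9996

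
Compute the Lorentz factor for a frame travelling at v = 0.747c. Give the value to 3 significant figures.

γ = 1/√(1 − β²) = 1/√(1 − 0.747²) = 1/√(0.44199) = 1.50

γ ≈ 1.50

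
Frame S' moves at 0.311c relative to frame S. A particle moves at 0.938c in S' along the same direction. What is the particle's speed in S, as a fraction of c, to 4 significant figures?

u ≈ 0.9669c

Relativistic velocity addition: u = (u' + v)/(1 + u'v/c²)
= (0.938 + 0.311)/(1 + 0.938×0.311) = 1.249/1.29172 = 0.9669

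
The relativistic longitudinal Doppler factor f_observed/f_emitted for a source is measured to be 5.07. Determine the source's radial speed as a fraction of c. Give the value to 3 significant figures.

β ≈ 0.925

f_obs/f_src = √((1+β)/(1−β)) = 5.07  ⇒  (1+β)/(1−β) = 25.705
β = |1 − D²|/(1 + D²) = |1 − 25.705|/(1 + 25.705) = 0.925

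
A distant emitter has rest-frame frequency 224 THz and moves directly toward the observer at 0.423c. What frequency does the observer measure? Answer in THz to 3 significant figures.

Relativistic Doppler: f_obs = f_src √((1+β)/(1−β))
= 224 × √(1.4230/0.57700) = 224 × 1.5704 = 352 THz

f_obs ≈ 352 THz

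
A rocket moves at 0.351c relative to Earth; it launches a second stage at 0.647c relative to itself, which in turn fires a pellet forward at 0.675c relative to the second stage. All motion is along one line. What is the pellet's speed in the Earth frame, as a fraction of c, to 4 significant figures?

Compose boost 2: (0.647 + 0.351)/(1 + 0.647×0.351) = 0.9980/1.22710 = 0.813302
Compose boost 3: (0.675 + 0.813302)/(1 + 0.675×0.813302) = 1.48830/1.54898 = 0.9608

u ≈ 0.9608c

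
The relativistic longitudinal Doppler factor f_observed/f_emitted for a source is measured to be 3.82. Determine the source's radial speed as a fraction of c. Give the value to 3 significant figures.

f_obs/f_src = √((1+β)/(1−β)) = 3.82  ⇒  (1+β)/(1−β) = 14.592
β = |1 − D²|/(1 + D²) = |1 − 14.592|/(1 + 14.592) = 0.872

β ≈ 0.872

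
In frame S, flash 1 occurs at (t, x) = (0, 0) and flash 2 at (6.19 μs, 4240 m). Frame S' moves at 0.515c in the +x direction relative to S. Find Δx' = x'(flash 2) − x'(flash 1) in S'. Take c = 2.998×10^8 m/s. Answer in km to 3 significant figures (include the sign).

γ = 1/√(1 − 0.515²) = 1.1666
Δx' = γ(Δx − vΔt) = 1.1666 × (4240 m − 0.515×(2.998×10^8 m/s)×6.19×10^-6 s)
= 1.1666 × (3284.3 m) = 3.83 km

Δx' ≈ 3.83 km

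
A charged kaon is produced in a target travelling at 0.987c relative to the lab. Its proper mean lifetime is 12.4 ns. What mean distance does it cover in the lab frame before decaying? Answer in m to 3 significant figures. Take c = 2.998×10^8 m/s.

γ = 1/√(1 − 0.987²) = 6.2220
Dilated lifetime: Δt = γτ₀ = 6.2220 × 12.4 ns = 77.153 ns
d = vΔt = 0.987c × 77.153 ns = 2.9590×10^8 m/s × 7.7153×10^-8 s = 22.8 m

d ≈ 22.8 m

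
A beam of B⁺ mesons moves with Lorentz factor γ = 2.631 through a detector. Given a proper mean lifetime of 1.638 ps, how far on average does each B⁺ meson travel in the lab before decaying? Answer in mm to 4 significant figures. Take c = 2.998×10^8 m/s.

d ≈ 1.195 mm

β = √(1 − 1/γ²) = √(1 − 1/2.631²) = 0.924952
Dilated lifetime: Δt = γτ₀ = 2.631 × 1.638 ps = 4.30958 ps
d = vΔt = 0.924952c × 4.30958 ps = 2.77301×10^8 m/s × 4.30958×10^-12 s = 1.195 mm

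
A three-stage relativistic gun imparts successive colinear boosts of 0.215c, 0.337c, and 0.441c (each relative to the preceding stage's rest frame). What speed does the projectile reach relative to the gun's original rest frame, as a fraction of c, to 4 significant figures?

Compose boost 2: (0.337 + 0.215)/(1 + 0.337×0.215) = 0.5520/1.07245 = 0.514707
Compose boost 3: (0.441 + 0.514707)/(1 + 0.441×0.514707) = 0.955707/1.22699 = 0.7789

u ≈ 0.7789c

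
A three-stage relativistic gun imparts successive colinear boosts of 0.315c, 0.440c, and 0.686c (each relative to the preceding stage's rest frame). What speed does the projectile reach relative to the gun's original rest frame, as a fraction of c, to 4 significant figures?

u ≈ 0.9273c

Compose boost 2: (0.440 + 0.315)/(1 + 0.440×0.315) = 0.7550/1.13860 = 0.663095
Compose boost 3: (0.686 + 0.663095)/(1 + 0.686×0.663095) = 1.34910/1.45488 = 0.9273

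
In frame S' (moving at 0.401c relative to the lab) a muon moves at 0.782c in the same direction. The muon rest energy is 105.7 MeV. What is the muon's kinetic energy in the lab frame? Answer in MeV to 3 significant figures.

u_lab = (0.782 + 0.401)/(1 + 0.782×0.401) = 0.900591
γ = 1/√(1 − 0.900591²) = 2.3006
K = (γ − 1)m₀c² = (2.3006 − 1) × 105.7 = 1.3006 × 105.7 = 137 MeV

K ≈ 137 MeV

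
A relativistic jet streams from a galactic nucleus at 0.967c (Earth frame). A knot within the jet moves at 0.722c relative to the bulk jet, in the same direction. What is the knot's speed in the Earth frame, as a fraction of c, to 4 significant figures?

u ≈ 0.9946c

Relativistic velocity addition: u = (u' + v)/(1 + u'v/c²)
= (0.722 + 0.967)/(1 + 0.722×0.967) = 1.689/1.69817 = 0.9946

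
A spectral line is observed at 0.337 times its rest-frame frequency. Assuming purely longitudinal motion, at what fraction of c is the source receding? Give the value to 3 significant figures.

f_obs/f_src = √((1−β)/(1+β)) = 0.337  ⇒  (1−β)/(1+β) = 0.11357
β = |1 − D²|/(1 + D²) = |1 − 0.11357|/(1 + 0.11357) = 0.796

β ≈ 0.796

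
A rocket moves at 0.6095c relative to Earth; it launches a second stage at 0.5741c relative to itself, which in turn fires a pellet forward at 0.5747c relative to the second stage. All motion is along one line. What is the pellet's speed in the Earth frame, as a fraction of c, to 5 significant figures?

Compose boost 2: (0.5741 + 0.6095)/(1 + 0.5741×0.6095) = 1.1836/1.349914 = 0.8767966
Compose boost 3: (0.5747 + 0.8767966)/(1 + 0.5747×0.8767966) = 1.451497/1.503895 = 0.96516

u ≈ 0.96516c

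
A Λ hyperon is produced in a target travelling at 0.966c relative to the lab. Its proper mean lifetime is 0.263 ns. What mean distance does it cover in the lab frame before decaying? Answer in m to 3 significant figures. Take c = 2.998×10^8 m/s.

d ≈ 0.295 m

γ = 1/√(1 − 0.966²) = 3.8678
Dilated lifetime: Δt = γτ₀ = 3.8678 × 0.263 ns = 1.0172 ns
d = vΔt = 0.966c × 1.0172 ns = 2.8961×10^8 m/s × 1.0172×10^-9 s = 0.295 m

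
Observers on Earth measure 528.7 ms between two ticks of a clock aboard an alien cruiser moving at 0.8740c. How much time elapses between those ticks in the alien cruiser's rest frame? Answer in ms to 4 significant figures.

γ = 1/√(1 − 0.8740²) = 2.05793
Proper time: τ₀ = Δt/γ = 528.7/2.05793 = 256.9 ms

τ₀ ≈ 256.9 ms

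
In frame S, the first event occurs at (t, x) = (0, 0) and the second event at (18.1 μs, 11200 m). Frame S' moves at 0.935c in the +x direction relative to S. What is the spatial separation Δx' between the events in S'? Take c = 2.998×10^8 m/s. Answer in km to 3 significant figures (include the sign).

Δx' ≈ 17.3 km

γ = 1/√(1 − 0.935²) = 2.8197
Δx' = γ(Δx − vΔt) = 2.8197 × (11200 m − 0.935×(2.998×10^8 m/s)×18.1×10^-6 s)
= 2.8197 × (6126.3 m) = 17.3 km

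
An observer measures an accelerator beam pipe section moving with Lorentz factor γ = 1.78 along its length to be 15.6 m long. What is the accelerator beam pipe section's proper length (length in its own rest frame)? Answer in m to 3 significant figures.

γ = 1.78 (given)
L₀ = γL = 1.78 × 15.6 = 27.8 m

L₀ ≈ 27.8 m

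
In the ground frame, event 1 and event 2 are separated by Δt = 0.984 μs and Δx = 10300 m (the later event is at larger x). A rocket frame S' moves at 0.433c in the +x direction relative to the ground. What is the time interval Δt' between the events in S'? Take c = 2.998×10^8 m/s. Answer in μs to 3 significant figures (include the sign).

Δt' ≈ -15.4 μs

γ = 1/√(1 − 0.433²) = 1.1094
Δt' = γ(Δt − vΔx/c²) = 1.1094 × (0.984 μs − 0.433×10300 m / (2.998×10^8 m/s))
= 1.1094 × (-13.892 μs) = -15.4 μs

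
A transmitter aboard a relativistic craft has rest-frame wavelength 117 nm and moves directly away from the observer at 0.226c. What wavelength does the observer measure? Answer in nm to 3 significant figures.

Relativistic Doppler: λ_obs = λ_src √((1+β)/(1−β))
= 117 × √(1.2260/0.77400) = 117 × 1.2586 = 147 nm

λ_obs ≈ 147 nm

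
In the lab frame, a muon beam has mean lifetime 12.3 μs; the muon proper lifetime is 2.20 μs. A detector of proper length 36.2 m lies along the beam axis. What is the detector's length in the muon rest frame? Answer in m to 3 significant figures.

L ≈ 6.47 m

Time dilation ⇒ γ = Δt/τ₀ = 12.3/2.20 = 5.5909
Length contraction: L = L₀/γ = 36.2/5.5909 = 6.47 m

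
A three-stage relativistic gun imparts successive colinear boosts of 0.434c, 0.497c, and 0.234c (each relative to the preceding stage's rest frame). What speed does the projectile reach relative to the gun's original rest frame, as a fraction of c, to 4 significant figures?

u ≈ 0.8479c

Compose boost 2: (0.497 + 0.434)/(1 + 0.497×0.434) = 0.9310/1.21570 = 0.765815
Compose boost 3: (0.234 + 0.765815)/(1 + 0.234×0.765815) = 0.999815/1.17920 = 0.8479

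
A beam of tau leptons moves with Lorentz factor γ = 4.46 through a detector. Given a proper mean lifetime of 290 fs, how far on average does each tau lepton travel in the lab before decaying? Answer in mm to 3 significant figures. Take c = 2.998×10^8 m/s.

d ≈ 0.378 mm

β = √(1 − 1/γ²) = √(1 − 1/4.46²) = 0.97454
Dilated lifetime: Δt = γτ₀ = 4.46 × 290 fs = 1293.4 fs
d = vΔt = 0.97454c × 1293.4 fs = 2.9217×10^8 m/s × 1.2934×10^-12 s = 0.378 mm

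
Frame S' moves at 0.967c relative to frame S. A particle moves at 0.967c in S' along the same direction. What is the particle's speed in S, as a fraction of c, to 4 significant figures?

Relativistic velocity addition: u = (u' + v)/(1 + u'v/c²)
= (0.967 + 0.967)/(1 + 0.967×0.967) = 1.934/1.93509 = 0.9994

u ≈ 0.9994c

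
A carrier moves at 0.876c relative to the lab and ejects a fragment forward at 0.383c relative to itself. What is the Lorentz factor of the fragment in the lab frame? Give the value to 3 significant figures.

u_lab = (0.383 + 0.876)/(1 + 0.383×0.876) = 1.259/1.33551 = 0.942712
γ = 1/√(1 − 0.942712²) = 3.00

γ ≈ 3.00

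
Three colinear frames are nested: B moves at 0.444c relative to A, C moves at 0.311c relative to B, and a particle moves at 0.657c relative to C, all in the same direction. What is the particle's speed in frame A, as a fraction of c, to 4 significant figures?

Compose boost 2: (0.311 + 0.444)/(1 + 0.311×0.444) = 0.7550/1.13808 = 0.663396
Compose boost 3: (0.657 + 0.663396)/(1 + 0.657×0.663396) = 1.32040/1.43585 = 0.9196

u ≈ 0.9196c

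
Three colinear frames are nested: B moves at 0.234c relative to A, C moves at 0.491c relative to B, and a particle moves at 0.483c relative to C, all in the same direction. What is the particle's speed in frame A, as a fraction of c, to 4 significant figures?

Compose boost 2: (0.491 + 0.234)/(1 + 0.491×0.234) = 0.7250/1.11489 = 0.650286
Compose boost 3: (0.483 + 0.650286)/(1 + 0.483×0.650286) = 1.13329/1.31409 = 0.8624

u ≈ 0.8624c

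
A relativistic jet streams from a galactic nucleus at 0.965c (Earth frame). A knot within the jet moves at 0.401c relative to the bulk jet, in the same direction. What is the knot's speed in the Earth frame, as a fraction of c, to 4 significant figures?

u ≈ 0.9849c

Relativistic velocity addition: u = (u' + v)/(1 + u'v/c²)
= (0.401 + 0.965)/(1 + 0.401×0.965) = 1.366/1.38697 = 0.9849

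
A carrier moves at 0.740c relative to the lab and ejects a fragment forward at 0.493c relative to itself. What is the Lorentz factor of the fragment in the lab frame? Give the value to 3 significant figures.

γ ≈ 2.33

u_lab = (0.493 + 0.740)/(1 + 0.493×0.740) = 1.233/1.36482 = 0.903416
γ = 1/√(1 − 0.903416²) = 2.33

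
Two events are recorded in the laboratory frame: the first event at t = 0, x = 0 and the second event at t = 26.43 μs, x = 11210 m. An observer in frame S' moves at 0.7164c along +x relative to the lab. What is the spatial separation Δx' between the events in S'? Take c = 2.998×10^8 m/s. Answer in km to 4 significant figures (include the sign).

Δx' ≈ 7.931 km

γ = 1/√(1 − 0.7164²) = 1.43330
Δx' = γ(Δx − vΔt) = 1.43330 × (11210 m − 0.7164×(2.998×10^8 m/s)×26.43×10^-6 s)
= 1.43330 × (5533.45 m) = 7.931 km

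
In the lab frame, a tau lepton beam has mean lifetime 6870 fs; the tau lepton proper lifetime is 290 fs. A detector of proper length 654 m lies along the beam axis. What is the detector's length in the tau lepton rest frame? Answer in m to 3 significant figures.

Time dilation ⇒ γ = Δt/τ₀ = 6870/290 = 23.690
Length contraction: L = L₀/γ = 654/23.690 = 27.6 m

L ≈ 27.6 m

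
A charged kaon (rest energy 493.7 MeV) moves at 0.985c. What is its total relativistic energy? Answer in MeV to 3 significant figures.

γ = 1/√(1 − 0.985²) = 5.7953
E = γm₀c² = 5.7953 × 493.7 MeV = 2860 MeV

E ≈ 2860 MeV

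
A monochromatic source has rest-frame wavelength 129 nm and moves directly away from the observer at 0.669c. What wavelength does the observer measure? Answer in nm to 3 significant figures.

λ_obs ≈ 290 nm

Relativistic Doppler: λ_obs = λ_src √((1+β)/(1−β))
= 129 × √(1.6690/0.33100) = 129 × 2.2455 = 290 nm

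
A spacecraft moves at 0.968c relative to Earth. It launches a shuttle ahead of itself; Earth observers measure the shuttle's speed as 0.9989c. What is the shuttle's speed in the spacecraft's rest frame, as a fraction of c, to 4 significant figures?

Inverse velocity addition: u' = (u − v)/(1 − uv/c²)
= (0.9989 − 0.968)/(1 − 0.9989×0.968) = 0.03090/0.0330648 = 0.9345

u' ≈ 0.9345c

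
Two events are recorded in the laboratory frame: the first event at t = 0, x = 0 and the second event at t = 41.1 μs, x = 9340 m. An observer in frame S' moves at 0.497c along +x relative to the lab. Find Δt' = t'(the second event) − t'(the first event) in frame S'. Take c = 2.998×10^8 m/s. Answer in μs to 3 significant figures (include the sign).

Δt' ≈ 29.5 μs

γ = 1/√(1 − 0.497²) = 1.1524
Δt' = γ(Δt − vΔx/c²) = 1.1524 × (41.1 μs − 0.497×9340 m / (2.998×10^8 m/s))
= 1.1524 × (25.616 μs) = 29.5 μs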